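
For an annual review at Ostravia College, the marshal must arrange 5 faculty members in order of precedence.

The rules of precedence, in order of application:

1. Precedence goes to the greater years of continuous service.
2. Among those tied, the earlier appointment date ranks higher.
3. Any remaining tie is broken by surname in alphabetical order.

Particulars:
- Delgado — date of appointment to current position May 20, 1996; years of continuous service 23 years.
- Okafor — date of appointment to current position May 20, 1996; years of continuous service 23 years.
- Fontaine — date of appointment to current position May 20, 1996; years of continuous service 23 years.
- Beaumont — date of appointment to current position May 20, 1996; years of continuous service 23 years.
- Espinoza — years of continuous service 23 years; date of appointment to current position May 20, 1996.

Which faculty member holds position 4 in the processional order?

By years of continuous service (higher first): Beaumont, Delgado, Espinoza, Fontaine and Okafor (each 23 years).
Beaumont, Delgado, Espinoza, Fontaine and Okafor all have date of appointment to current position May 20, 1996, so the next rule applies.
Among Beaumont, Delgado, Espinoza, Fontaine and Okafor, alphabetically by surname: Beaumont before Delgado before Espinoza before Fontaine before Okafor.
Order: Beaumont, Delgado, Espinoza, Fontaine, Okafor.

Fontaine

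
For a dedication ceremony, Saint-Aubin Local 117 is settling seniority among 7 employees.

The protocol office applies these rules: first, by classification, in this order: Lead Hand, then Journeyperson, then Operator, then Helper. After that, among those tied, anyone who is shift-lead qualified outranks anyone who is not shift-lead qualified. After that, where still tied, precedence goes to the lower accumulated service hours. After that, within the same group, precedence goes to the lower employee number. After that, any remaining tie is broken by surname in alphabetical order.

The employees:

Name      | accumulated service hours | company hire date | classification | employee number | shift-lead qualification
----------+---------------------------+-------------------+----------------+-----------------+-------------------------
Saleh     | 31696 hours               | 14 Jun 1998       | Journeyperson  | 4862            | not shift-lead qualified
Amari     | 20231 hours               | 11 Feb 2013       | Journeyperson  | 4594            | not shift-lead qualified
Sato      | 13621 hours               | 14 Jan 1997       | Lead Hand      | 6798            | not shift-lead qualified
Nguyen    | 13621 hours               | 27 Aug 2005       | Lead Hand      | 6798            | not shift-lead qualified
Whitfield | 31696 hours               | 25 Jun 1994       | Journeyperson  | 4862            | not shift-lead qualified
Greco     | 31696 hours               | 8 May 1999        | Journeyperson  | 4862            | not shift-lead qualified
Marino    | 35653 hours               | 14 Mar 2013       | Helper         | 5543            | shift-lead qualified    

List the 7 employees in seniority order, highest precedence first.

Nguyen, Sato, Amari, Greco, Saleh, Whitfield, Marino

By classification: Nguyen and Sato (Lead Hand); then Amari, Greco, Saleh and Whitfield (Journeyperson); then Marino (Helper).
Nguyen and Sato are each not shift-lead qualified, so the next rule applies.
Nguyen and Sato both have accumulated service hours 13621 hours, so the next rule applies.
Nguyen and Sato both have employee number 6798, so the next rule applies.
Among Nguyen and Sato, alphabetically by surname: Nguyen before Sato.
Amari, Greco, Saleh and Whitfield are each not shift-lead qualified, so the next rule applies.
Among Amari, Greco, Saleh and Whitfield, by accumulated service hours (lower first): Amari (20231 hours) before Greco, Saleh and Whitfield (31696 hours).
Greco, Saleh and Whitfield all have employee number 4862, so the next rule applies.
Among Greco, Saleh and Whitfield, alphabetically by surname: Greco before Saleh before Whitfield.
Full order: Nguyen, Sato, Amari, Greco, Saleh, Whitfield, Marino.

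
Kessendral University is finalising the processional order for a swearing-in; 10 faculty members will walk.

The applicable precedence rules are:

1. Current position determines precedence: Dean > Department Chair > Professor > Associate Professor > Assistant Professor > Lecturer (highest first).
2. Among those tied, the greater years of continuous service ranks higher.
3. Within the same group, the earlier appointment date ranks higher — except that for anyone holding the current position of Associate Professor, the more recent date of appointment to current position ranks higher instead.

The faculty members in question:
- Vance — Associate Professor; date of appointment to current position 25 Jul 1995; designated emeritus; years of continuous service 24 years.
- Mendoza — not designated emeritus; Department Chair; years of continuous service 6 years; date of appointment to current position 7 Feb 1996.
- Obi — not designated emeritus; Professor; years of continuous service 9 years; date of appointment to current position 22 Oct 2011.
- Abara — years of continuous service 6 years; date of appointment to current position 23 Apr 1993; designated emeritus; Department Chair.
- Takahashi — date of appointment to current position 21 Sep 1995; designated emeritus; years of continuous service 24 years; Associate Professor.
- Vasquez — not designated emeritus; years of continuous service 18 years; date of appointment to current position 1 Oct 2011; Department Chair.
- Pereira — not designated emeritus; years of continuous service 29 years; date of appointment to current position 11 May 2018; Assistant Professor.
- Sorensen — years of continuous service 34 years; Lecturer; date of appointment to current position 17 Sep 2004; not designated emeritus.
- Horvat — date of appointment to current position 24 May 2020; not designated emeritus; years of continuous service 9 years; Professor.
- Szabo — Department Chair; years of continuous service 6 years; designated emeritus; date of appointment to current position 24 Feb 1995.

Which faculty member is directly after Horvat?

Takahashi

By current position: Vasquez, Abara, Szabo and Mendoza (Department Chair); then Obi and Horvat (Professor); then Takahashi and Vance (Associate Professor); then Pereira (Assistant Professor); then Sorensen (Lecturer).
Among Vasquez, Abara, Szabo and Mendoza, by years of continuous service (higher first): Vasquez (18 years) before Abara, Szabo and Mendoza (6 years).
Among Abara, Szabo and Mendoza, by date of appointment to current position (earlier first): Abara (23 Apr 1993) before Szabo (24 Feb 1995) before Mendoza (7 Feb 1996).
Obi and Horvat both have years of continuous service 9 years, so the next rule applies.
Among Obi and Horvat, by date of appointment to current position (earlier first): Obi (22 Oct 2011) before Horvat (24 May 2020).
Takahashi and Vance both have years of continuous service 24 years, so the next rule applies.
Among Takahashi and Vance, by date of appointment to current position (later first) (reversed rule for this group): Takahashi (21 Sep 1995) before Vance (25 Jul 1995).
Order: Vasquez, Abara, Szabo, Mendoza, Obi, Horvat, Takahashi, Vance, Pereira, Sorensen.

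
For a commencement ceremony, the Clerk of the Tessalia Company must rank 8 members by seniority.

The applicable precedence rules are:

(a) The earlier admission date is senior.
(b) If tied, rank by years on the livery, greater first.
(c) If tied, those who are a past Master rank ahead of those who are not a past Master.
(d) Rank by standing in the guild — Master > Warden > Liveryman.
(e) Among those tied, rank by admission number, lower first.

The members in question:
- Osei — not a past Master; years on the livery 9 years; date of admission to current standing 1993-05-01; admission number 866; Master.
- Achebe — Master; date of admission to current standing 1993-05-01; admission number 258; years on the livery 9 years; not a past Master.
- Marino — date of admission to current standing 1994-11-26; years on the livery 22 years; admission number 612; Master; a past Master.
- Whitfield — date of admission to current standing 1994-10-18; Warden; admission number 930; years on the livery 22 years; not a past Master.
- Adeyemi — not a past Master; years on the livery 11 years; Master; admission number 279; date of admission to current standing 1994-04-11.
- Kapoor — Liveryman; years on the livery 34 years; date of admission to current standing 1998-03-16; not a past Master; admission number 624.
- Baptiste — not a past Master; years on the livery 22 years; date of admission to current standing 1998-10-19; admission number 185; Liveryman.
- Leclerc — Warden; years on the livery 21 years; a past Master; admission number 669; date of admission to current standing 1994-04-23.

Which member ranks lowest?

Baptiste

By date of admission to current standing (earlier first): Achebe and Osei (both 1993-05-01); then Adeyemi (1994-04-11); then Leclerc (1994-04-23); then Whitfield (1994-10-18); then Marino (1994-11-26); then Kapoor (1998-03-16); then Baptiste (1998-10-19).
Achebe and Osei both have years on the livery 9 years, so the next rule applies.
Achebe and Osei are each not a past Master, so the next rule applies.
Achebe and Osei are each Master, so the next rule applies.
Among Achebe and Osei, by admission number (lower first): Achebe (258) before Osei (866).
Order: Achebe, Osei, Adeyemi, Leclerc, Whitfield, Marino, Kapoor, Baptiste.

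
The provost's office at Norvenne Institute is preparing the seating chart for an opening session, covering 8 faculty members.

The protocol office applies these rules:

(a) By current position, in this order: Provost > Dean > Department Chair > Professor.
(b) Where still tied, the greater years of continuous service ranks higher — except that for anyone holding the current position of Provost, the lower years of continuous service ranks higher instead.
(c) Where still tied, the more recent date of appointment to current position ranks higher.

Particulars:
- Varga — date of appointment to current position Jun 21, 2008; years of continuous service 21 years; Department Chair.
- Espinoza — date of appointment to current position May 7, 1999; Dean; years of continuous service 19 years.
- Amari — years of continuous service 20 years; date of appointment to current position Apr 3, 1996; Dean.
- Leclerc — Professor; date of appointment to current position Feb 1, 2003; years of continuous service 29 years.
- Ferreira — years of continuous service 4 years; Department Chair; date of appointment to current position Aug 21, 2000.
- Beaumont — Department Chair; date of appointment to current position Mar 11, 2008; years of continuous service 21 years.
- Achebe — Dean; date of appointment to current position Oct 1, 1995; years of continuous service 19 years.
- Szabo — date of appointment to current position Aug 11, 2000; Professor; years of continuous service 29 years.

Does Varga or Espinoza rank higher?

Espinoza

By current position: Amari, Espinoza and Achebe (Dean); then Varga, Beaumont and Ferreira (Department Chair); then Leclerc and Szabo (Professor).
Among Amari, Espinoza and Achebe, by years of continuous service (higher first): Amari (20 years) before Espinoza and Achebe (19 years).
Among Espinoza and Achebe, by date of appointment to current position (later first): Espinoza (May 7, 1999) before Achebe (Oct 1, 1995).
Among Varga, Beaumont and Ferreira, by years of continuous service (higher first): Varga and Beaumont (21 years) before Ferreira (4 years).
Among Varga and Beaumont, by date of appointment to current position (later first): Varga (Jun 21, 2008) before Beaumont (Mar 11, 2008).
Leclerc and Szabo both have years of continuous service 29 years, so the next rule applies.
Among Leclerc and Szabo, by date of appointment to current position (later first): Leclerc (Feb 1, 2003) before Szabo (Aug 11, 2000).
So Espinoza takes precedence.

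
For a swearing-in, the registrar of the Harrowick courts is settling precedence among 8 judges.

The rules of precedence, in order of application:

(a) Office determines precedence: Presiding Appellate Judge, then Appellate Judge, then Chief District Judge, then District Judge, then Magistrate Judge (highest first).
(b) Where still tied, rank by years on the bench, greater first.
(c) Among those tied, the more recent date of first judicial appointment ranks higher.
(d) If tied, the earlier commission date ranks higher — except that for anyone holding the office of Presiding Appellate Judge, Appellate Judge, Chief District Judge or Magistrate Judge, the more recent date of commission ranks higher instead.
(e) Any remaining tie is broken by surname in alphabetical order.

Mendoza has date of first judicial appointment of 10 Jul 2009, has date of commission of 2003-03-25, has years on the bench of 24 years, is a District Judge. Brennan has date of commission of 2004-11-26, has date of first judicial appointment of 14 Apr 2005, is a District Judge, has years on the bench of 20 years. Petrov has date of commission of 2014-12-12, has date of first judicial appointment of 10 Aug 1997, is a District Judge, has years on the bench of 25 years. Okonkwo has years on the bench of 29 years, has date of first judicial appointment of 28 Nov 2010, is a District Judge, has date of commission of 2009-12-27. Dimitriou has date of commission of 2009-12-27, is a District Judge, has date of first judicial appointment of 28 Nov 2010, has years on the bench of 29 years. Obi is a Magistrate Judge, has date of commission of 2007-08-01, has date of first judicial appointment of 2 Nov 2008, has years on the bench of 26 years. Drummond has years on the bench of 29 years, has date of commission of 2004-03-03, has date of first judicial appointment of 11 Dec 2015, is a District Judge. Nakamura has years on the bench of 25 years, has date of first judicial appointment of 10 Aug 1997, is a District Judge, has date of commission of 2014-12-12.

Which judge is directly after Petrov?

Mendoza

By office: Drummond, Dimitriou, Okonkwo, Nakamura, Petrov, Mendoza and Brennan (District Judge); then Obi (Magistrate Judge).
Among Drummond, Dimitriou, Okonkwo, Nakamura, Petrov, Mendoza and Brennan, by years on the bench (higher first): Drummond, Dimitriou and Okonkwo (29 years) before Nakamura and Petrov (25 years) before Mendoza (24 years) before Brennan (20 years).
Among Drummond, Dimitriou and Okonkwo, by date of first judicial appointment (later first): Drummond (11 Dec 2015) before Dimitriou and Okonkwo (28 Nov 2010).
Dimitriou and Okonkwo both have date of commission 2009-12-27, so the next rule applies.
Among Dimitriou and Okonkwo, alphabetically by surname: Dimitriou before Okonkwo.
Nakamura and Petrov both have date of first judicial appointment 10 Aug 1997, so the next rule applies.
Nakamura and Petrov both have date of commission 2014-12-12, so the next rule applies.
Among Nakamura and Petrov, alphabetically by surname: Nakamura before Petrov.
Order: Drummond, Dimitriou, Okonkwo, Nakamura, Petrov, Mendoza, Brennan, Obi.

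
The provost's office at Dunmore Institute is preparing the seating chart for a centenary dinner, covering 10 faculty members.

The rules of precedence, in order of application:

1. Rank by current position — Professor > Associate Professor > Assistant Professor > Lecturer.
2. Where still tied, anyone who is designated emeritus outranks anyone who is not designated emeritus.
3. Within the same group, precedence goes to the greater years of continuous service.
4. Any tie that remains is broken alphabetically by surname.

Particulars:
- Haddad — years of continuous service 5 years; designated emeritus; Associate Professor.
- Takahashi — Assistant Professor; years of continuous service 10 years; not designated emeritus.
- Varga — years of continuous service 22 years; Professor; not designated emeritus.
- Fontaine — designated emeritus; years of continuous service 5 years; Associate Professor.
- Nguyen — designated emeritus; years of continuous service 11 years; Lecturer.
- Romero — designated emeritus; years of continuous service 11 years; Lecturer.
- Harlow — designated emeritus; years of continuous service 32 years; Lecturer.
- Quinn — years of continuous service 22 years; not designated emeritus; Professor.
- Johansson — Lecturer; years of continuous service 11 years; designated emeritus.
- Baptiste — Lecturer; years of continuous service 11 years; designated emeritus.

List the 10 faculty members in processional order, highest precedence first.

Quinn, Varga, Fontaine, Haddad, Takahashi, Harlow, Baptiste, Johansson, Nguyen, Romero

By current position: Quinn and Varga (Professor); then Fontaine and Haddad (Associate Professor); then Takahashi (Assistant Professor); then Harlow, Baptiste, Johansson, Nguyen and Romero (Lecturer).
Quinn and Varga are each not designated emeritus, so the next rule applies.
Quinn and Varga both have years of continuous service 22 years, so the next rule applies.
Among Quinn and Varga, alphabetically by surname: Quinn before Varga.
Fontaine and Haddad are each designated emeritus, so the next rule applies.
Fontaine and Haddad both have years of continuous service 5 years, so the next rule applies.
Among Fontaine and Haddad, alphabetically by surname: Fontaine before Haddad.
Harlow, Baptiste, Johansson, Nguyen and Romero are each designated emeritus, so the next rule applies.
Among Harlow, Baptiste, Johansson, Nguyen and Romero, by years of continuous service (higher first): Harlow (32 years) before Baptiste, Johansson, Nguyen and Romero (11 years).
Among Baptiste, Johansson, Nguyen and Romero, alphabetically by surname: Baptiste before Johansson before Nguyen before Romero.
Full order: Quinn, Varga, Fontaine, Haddad, Takahashi, Harlow, Baptiste, Johansson, Nguyen, Romero.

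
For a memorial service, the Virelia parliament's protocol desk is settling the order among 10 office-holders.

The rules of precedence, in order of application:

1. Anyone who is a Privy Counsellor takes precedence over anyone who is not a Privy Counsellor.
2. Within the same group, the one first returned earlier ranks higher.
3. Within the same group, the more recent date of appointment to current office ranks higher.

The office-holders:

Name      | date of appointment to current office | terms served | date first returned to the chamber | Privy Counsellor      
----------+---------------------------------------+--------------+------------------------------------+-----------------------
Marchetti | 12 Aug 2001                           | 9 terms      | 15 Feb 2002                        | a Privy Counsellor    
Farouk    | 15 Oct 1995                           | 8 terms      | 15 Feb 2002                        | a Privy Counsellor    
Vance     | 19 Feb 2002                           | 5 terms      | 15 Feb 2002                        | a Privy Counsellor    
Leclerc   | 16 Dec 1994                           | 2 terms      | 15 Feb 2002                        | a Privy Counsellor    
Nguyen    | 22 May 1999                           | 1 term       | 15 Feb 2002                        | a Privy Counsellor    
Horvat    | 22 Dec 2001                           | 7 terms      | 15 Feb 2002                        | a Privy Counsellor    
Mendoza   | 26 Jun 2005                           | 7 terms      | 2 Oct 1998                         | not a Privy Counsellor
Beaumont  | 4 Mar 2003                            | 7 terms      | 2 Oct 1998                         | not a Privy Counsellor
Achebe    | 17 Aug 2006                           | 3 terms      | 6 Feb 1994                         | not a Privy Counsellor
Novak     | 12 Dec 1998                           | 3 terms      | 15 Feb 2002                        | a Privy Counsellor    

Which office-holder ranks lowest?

By the first rule: Vance, Horvat, Marchetti, Nguyen, Novak, Farouk and Leclerc (each a Privy Counsellor); then Achebe, Mendoza and Beaumont (each not a Privy Counsellor).
Vance, Horvat, Marchetti, Nguyen, Novak, Farouk and Leclerc all have date first returned to the chamber 15 Feb 2002, so the next rule applies.
Among Vance, Horvat, Marchetti, Nguyen, Novak, Farouk and Leclerc, by date of appointment to current office (later first): Vance (19 Feb 2002) before Horvat (22 Dec 2001) before Marchetti (12 Aug 2001) before Nguyen (22 May 1999) before Novak (12 Dec 1998) before Farouk (15 Oct 1995) before Leclerc (16 Dec 1994).
Among Achebe, Mendoza and Beaumont, by date first returned to the chamber (earlier first): Achebe (6 Feb 1994) before Mendoza and Beaumont (2 Oct 1998).
Among Mendoza and Beaumont, by date of appointment to current office (later first): Mendoza (26 Jun 2005) before Beaumont (4 Mar 2003).
Order: Vance, Horvat, Marchetti, Nguyen, Novak, Farouk, Leclerc, Achebe, Mendoza, Beaumont.

Beaumont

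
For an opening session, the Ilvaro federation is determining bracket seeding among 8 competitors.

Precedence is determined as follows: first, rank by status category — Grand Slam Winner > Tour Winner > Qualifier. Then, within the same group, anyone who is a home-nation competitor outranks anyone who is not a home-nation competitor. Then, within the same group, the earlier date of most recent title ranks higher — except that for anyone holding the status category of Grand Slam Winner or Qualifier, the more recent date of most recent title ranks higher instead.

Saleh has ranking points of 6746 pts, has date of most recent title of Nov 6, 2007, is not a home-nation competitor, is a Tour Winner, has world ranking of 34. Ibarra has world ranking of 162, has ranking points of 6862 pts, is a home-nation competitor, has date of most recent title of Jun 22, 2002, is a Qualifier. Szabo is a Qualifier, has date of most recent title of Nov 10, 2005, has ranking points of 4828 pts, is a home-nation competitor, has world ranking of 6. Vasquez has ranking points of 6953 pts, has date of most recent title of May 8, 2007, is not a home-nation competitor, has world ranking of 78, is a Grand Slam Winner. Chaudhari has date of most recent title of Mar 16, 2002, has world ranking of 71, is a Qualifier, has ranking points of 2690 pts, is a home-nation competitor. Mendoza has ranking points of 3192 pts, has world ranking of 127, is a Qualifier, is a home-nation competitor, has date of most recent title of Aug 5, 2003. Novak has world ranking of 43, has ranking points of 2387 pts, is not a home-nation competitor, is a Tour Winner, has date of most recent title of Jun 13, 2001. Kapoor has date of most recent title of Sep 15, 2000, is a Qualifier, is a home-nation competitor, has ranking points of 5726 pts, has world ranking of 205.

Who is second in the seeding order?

By status category: Vasquez (Grand Slam Winner); then Novak and Saleh (Tour Winner); then Szabo, Mendoza, Ibarra, Chaudhari and Kapoor (Qualifier).
Novak and Saleh are each not a home-nation competitor, so the next rule applies.
Among Novak and Saleh, by date of most recent title (earlier first): Novak (Jun 13, 2001) before Saleh (Nov 6, 2007).
Szabo, Mendoza, Ibarra, Chaudhari and Kapoor are each a home-nation competitor, so the next rule applies.
Among Szabo, Mendoza, Ibarra, Chaudhari and Kapoor, by date of most recent title (later first) (reversed rule for this group): Szabo (Nov 10, 2005) before Mendoza (Aug 5, 2003) before Ibarra (Jun 22, 2002) before Chaudhari (Mar 16, 2002) before Kapoor (Sep 15, 2000).
Order: Vasquez, Novak, Saleh, Szabo, Mendoza, Ibarra, Chaudhari, Kapoor.

Novak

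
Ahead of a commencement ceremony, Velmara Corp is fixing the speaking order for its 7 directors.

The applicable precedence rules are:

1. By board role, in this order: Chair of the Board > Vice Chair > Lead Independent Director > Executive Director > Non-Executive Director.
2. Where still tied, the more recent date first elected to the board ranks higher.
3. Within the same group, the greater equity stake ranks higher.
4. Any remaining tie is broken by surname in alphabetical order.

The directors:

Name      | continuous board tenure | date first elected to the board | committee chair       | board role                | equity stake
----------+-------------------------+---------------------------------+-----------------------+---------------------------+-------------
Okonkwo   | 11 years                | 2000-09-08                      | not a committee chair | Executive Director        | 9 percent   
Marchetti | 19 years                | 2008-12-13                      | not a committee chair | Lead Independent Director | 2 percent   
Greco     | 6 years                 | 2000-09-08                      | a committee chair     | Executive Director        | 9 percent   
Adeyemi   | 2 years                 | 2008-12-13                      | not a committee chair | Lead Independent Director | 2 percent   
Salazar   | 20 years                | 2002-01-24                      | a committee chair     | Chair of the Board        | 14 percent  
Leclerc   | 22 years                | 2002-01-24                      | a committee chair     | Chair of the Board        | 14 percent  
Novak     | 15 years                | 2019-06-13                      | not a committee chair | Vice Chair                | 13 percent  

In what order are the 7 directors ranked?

By board role: Leclerc and Salazar (Chair of the Board); then Novak (Vice Chair); then Adeyemi and Marchetti (Lead Independent Director); then Greco and Okonkwo (Executive Director).
Leclerc and Salazar both have date first elected to the board 2002-01-24, so the next rule applies.
Leclerc and Salazar both have equity stake 14 percent, so the next rule applies.
Among Leclerc and Salazar, alphabetically by surname: Leclerc before Salazar.
Adeyemi and Marchetti both have date first elected to the board 2008-12-13, so the next rule applies.
Adeyemi and Marchetti both have equity stake 2 percent, so the next rule applies.
Among Adeyemi and Marchetti, alphabetically by surname: Adeyemi before Marchetti.
Greco and Okonkwo both have date first elected to the board 2000-09-08, so the next rule applies.
Greco and Okonkwo both have equity stake 9 percent, so the next rule applies.
Among Greco and Okonkwo, alphabetically by surname: Greco before Okonkwo.
Full order: Leclerc, Salazar, Novak, Adeyemi, Marchetti, Greco, Okonkwo.

Leclerc, Salazar, Novak, Adeyemi, Marchetti, Greco, Okonkwo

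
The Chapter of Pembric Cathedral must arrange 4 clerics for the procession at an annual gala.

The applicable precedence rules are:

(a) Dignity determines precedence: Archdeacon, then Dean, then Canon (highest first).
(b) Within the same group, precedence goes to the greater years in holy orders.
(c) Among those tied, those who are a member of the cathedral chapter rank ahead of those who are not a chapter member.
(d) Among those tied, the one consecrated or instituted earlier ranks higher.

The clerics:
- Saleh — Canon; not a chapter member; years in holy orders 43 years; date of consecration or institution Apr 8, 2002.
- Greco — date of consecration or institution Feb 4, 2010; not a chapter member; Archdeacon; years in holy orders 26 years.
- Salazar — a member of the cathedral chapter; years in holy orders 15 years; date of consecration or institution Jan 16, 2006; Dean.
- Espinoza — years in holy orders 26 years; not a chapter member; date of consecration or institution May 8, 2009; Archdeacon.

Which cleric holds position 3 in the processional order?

Salazar

By dignity: Espinoza and Greco (Archdeacon); then Salazar (Dean); then Saleh (Canon).
Espinoza and Greco both have years in holy orders 26 years, so the next rule applies.
Espinoza and Greco are each not a chapter member, so the next rule applies.
Among Espinoza and Greco, by date of consecration or institution (earlier first): Espinoza (May 8, 2009) before Greco (Feb 4, 2010).
Order: Espinoza, Greco, Salazar, Saleh.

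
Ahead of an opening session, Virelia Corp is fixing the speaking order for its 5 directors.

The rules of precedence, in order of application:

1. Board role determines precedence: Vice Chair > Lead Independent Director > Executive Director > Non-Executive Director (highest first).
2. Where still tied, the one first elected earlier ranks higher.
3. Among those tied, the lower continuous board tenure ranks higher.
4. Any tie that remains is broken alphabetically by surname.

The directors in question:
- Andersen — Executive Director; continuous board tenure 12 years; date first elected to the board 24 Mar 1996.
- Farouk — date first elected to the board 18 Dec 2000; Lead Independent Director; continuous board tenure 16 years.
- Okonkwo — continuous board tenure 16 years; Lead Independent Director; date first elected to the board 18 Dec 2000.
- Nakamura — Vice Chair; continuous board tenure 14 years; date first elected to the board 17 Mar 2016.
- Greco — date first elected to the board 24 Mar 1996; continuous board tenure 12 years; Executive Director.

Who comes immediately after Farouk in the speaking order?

Okonkwo

By board role: Nakamura (Vice Chair); then Farouk and Okonkwo (Lead Independent Director); then Andersen and Greco (Executive Director).
Farouk and Okonkwo both have date first elected to the board 18 Dec 2000, so the next rule applies.
Farouk and Okonkwo both have continuous board tenure 16 years, so the next rule applies.
Among Farouk and Okonkwo, alphabetically by surname: Farouk before Okonkwo.
Andersen and Greco both have date first elected to the board 24 Mar 1996, so the next rule applies.
Andersen and Greco both have continuous board tenure 12 years, so the next rule applies.
Among Andersen and Greco, alphabetically by surname: Andersen before Greco.
Order: Nakamura, Farouk, Okonkwo, Andersen, Greco.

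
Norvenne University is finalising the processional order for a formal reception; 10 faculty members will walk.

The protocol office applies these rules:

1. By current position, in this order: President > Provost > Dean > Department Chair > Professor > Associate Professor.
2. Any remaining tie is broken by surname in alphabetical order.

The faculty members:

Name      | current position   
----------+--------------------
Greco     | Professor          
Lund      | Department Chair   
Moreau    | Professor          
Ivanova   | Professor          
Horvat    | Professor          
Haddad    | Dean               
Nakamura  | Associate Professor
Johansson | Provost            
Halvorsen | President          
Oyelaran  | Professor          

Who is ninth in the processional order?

By current position: Halvorsen (President); then Johansson (Provost); then Haddad (Dean); then Lund (Department Chair); then Greco, Horvat, Ivanova, Moreau and Oyelaran (Professor); then Nakamura (Associate Professor).
Among Greco, Horvat, Ivanova, Moreau and Oyelaran, alphabetically by surname: Greco before Horvat before Ivanova before Moreau before Oyelaran.
Order: Halvorsen, Johansson, Haddad, Lund, Greco, Horvat, Ivanova, Moreau, Oyelaran, Nakamura.

Oyelaran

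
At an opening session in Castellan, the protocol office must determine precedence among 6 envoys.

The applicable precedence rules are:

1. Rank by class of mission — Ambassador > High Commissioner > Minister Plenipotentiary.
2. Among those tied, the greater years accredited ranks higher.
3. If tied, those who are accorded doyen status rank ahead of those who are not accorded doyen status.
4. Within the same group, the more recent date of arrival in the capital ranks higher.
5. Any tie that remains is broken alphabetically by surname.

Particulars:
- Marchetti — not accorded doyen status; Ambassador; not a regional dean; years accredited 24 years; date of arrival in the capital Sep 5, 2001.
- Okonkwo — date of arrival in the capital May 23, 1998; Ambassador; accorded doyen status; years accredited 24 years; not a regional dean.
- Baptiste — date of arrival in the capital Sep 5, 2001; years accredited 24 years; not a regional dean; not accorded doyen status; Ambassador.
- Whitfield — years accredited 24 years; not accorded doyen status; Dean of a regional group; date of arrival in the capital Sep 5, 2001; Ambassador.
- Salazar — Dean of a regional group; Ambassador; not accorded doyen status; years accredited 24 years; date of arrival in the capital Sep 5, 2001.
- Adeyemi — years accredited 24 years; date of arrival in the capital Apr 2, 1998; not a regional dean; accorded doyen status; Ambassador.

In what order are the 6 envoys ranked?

By class of mission: Okonkwo, Adeyemi, Baptiste, Marchetti, Salazar and Whitfield (Ambassador).
Okonkwo, Adeyemi, Baptiste, Marchetti, Salazar and Whitfield all have years accredited 24 years, so the next rule applies.
Among Okonkwo, Adeyemi, Baptiste, Marchetti, Salazar and Whitfield, accorded doyen status before not accorded doyen status: Okonkwo and Adeyemi (accorded doyen status) before Baptiste, Marchetti, Salazar and Whitfield (not accorded doyen status).
Among Okonkwo and Adeyemi, by date of arrival in the capital (later first): Okonkwo (May 23, 1998) before Adeyemi (Apr 2, 1998).
Baptiste, Marchetti, Salazar and Whitfield all have date of arrival in the capital Sep 5, 2001, so the next rule applies.
Among Baptiste, Marchetti, Salazar and Whitfield, alphabetically by surname: Baptiste before Marchetti before Salazar before Whitfield.
Full order: Okonkwo, Adeyemi, Baptiste, Marchetti, Salazar, Whitfield.

Okonkwo, Adeyemi, Baptiste, Marchetti, Salazar, Whitfield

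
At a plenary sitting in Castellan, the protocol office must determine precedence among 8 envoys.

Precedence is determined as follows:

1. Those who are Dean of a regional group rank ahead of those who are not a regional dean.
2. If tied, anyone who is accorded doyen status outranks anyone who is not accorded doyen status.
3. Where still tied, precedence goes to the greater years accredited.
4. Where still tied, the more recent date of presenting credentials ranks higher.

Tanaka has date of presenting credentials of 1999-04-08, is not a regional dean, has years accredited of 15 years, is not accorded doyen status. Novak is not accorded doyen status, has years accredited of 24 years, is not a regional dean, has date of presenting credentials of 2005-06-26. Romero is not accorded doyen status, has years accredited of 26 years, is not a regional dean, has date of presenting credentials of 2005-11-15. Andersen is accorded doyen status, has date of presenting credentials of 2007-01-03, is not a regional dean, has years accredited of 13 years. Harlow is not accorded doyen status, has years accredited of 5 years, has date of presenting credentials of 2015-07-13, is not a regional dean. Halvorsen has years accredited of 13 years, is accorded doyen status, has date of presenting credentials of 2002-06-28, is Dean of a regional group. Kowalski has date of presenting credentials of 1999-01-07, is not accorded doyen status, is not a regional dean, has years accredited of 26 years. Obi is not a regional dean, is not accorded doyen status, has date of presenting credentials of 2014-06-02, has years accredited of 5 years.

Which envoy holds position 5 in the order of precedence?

Novak

By the first rule: Halvorsen (Dean of a regional group); then Andersen, Romero, Kowalski, Novak, Tanaka, Harlow and Obi (each not a regional dean).
Among Andersen, Romero, Kowalski, Novak, Tanaka, Harlow and Obi, accorded doyen status before not accorded doyen status: Andersen (accorded doyen status) before Romero, Kowalski, Novak, Tanaka, Harlow and Obi (not accorded doyen status).
Among Romero, Kowalski, Novak, Tanaka, Harlow and Obi, by years accredited (higher first): Romero and Kowalski (26 years) before Novak (24 years) before Tanaka (15 years) before Harlow and Obi (5 years).
Among Romero and Kowalski, by date of presenting credentials (later first): Romero (2005-11-15) before Kowalski (1999-01-07).
Among Harlow and Obi, by date of presenting credentials (later first): Harlow (2015-07-13) before Obi (2014-06-02).
Order: Halvorsen, Andersen, Romero, Kowalski, Novak, Tanaka, Harlow, Obi.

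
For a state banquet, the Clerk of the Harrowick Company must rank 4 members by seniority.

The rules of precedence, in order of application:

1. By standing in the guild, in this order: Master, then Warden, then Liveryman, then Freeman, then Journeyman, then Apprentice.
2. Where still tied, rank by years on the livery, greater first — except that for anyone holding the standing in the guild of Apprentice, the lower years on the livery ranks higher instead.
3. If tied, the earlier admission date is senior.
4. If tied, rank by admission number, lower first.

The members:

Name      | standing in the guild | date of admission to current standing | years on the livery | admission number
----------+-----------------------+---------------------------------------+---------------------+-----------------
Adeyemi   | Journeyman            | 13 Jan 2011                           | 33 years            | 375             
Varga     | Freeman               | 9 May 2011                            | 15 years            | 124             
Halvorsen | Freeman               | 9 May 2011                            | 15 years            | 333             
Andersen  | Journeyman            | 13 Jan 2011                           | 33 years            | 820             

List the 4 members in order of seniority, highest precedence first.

Varga, Halvorsen, Adeyemi, Andersen

By standing in the guild: Varga and Halvorsen (Freeman); then Adeyemi and Andersen (Journeyman).
Varga and Halvorsen both have years on the livery 15 years, so the next rule applies.
Varga and Halvorsen both have date of admission to current standing 9 May 2011, so the next rule applies.
Among Varga and Halvorsen, by admission number (lower first): Varga (124) before Halvorsen (333).
Adeyemi and Andersen both have years on the livery 33 years, so the next rule applies.
Adeyemi and Andersen both have date of admission to current standing 13 Jan 2011, so the next rule applies.
Among Adeyemi and Andersen, by admission number (lower first): Adeyemi (375) before Andersen (820).
Full order: Varga, Halvorsen, Adeyemi, Andersen.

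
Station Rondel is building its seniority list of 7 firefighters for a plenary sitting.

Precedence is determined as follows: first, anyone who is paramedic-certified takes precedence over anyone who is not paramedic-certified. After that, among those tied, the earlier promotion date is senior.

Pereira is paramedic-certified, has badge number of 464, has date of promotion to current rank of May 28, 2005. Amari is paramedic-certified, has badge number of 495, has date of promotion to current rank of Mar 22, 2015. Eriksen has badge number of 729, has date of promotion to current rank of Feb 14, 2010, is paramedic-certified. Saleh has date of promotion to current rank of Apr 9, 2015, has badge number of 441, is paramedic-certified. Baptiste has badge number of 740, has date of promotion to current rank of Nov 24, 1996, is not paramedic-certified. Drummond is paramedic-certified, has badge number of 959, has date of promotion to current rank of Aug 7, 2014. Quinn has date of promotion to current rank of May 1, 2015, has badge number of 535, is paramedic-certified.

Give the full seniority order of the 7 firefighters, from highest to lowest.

By the first rule: Pereira, Eriksen, Drummond, Amari, Saleh and Quinn (each paramedic-certified); then Baptiste (not paramedic-certified).
Among Pereira, Eriksen, Drummond, Amari, Saleh and Quinn, by date of promotion to current rank (earlier first): Pereira (May 28, 2005) before Eriksen (Feb 14, 2010) before Drummond (Aug 7, 2014) before Amari (Mar 22, 2015) before Saleh (Apr 9, 2015) before Quinn (May 1, 2015).
Full order: Pereira, Eriksen, Drummond, Amari, Saleh, Quinn, Baptiste.

Pereira, Eriksen, Drummond, Amari, Saleh, Quinn, Baptiste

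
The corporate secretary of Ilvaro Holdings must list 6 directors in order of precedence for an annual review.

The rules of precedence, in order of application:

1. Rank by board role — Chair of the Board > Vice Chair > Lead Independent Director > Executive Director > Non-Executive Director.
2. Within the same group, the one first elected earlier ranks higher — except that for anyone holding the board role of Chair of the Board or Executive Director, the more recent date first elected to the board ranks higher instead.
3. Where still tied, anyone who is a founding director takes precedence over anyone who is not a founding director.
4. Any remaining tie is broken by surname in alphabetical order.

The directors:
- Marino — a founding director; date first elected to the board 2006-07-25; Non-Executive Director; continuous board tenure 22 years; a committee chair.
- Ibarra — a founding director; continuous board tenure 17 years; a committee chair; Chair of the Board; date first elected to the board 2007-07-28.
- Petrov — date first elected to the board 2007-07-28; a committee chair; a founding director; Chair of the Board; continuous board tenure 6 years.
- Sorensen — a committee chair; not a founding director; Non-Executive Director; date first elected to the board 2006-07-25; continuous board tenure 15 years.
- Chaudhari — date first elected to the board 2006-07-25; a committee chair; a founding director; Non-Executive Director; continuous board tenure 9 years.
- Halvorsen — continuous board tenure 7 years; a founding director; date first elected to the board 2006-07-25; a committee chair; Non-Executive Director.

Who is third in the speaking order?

By board role: Ibarra and Petrov (Chair of the Board); then Chaudhari, Halvorsen, Marino and Sorensen (Non-Executive Director).
Ibarra and Petrov both have date first elected to the board 2007-07-28, so the next rule applies.
Ibarra and Petrov are each a founding director, so the next rule applies.
Among Ibarra and Petrov, alphabetically by surname: Ibarra before Petrov.
Chaudhari, Halvorsen, Marino and Sorensen all have date first elected to the board 2006-07-25, so the next rule applies.
Among Chaudhari, Halvorsen, Marino and Sorensen, a founding director before not a founding director: Chaudhari, Halvorsen and Marino (a founding director) before Sorensen (not a founding director).
Among Chaudhari, Halvorsen and Marino, alphabetically by surname: Chaudhari before Halvorsen before Marino.
Order: Ibarra, Petrov, Chaudhari, Halvorsen, Marino, Sorensen.

Chaudhari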